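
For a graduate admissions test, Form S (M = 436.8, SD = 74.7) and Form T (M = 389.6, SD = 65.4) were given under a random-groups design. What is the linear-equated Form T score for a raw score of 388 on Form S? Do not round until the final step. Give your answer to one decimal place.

346.9

Linear equating: y = (SD_Y/SD_X)(x − M_X) + M_Y
y = (65.4/74.7)(388 − 436.8) + 389.6
y = 0.875502 × -48.8 + 389.6 = -42.7245 + 389.6 = 346.9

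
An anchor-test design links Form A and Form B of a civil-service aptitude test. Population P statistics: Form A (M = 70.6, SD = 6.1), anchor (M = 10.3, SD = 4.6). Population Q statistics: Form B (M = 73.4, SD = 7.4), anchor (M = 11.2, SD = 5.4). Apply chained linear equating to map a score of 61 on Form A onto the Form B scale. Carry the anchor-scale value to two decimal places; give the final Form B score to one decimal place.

Form A → anchor (Population P): v = (4.6/6.1)(61 − 70.6) + 10.3 = 3.06
anchor → Form B (Population Q): y = (7.4/5.4)(3.06 − 11.2) + 73.4 = 62.2

62.2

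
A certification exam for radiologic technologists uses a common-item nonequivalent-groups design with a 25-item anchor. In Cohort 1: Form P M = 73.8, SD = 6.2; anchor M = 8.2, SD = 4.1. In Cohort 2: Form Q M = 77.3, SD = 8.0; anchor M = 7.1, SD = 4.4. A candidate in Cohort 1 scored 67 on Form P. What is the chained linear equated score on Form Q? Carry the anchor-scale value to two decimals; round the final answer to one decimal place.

Form P → anchor (Cohort 1): v = (4.1/6.2)(67 − 73.8) + 8.2 = 3.70
anchor → Form Q (Cohort 2): y = (8.0/4.4)(3.70 − 7.1) + 77.3 = 71.1

71.1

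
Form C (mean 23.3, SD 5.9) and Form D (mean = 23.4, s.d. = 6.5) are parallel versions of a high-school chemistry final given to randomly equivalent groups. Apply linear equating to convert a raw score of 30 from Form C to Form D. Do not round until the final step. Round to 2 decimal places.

30.78

Linear equating: y = (SD_Y/SD_X)(x − M_X) + M_Y
y = (6.5/5.9)(30 − 23.3) + 23.4
y = 1.101695 × 6.7 + 23.4 = 7.3814 + 23.4 = 30.78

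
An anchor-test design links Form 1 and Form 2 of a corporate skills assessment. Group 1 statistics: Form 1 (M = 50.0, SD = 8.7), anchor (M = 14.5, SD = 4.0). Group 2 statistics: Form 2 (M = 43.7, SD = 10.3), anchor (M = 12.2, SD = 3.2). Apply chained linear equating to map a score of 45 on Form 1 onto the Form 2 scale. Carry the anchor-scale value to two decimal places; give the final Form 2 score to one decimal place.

Form 1 → anchor (Group 1): v = (4.0/8.7)(45 − 50.0) + 14.5 = 12.20
anchor → Form 2 (Group 2): y = (10.3/3.2)(12.20 − 12.2) + 43.7 = 43.7

43.7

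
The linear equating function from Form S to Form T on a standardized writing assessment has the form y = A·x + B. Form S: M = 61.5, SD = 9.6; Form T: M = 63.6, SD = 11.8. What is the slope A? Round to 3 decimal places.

A = SD_Y / SD_X = 11.8 / 9.6 = 1.229

1.229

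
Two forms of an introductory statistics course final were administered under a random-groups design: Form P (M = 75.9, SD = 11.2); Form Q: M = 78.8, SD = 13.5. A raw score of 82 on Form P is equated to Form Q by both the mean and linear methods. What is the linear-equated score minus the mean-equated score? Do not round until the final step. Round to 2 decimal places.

1.25

Mean-equated: 82 + (78.8 − 75.9) = 84.90
Linear-equated: (13.5/11.2)(82 − 75.9) + 78.8 = 86.153
Difference = 86.153 − 84.90 = 1.25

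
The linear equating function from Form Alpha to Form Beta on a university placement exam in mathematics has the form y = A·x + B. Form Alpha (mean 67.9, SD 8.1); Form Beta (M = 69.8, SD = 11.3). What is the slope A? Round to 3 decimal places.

1.395

A = SD_Y / SD_X = 11.3 / 8.1 = 1.395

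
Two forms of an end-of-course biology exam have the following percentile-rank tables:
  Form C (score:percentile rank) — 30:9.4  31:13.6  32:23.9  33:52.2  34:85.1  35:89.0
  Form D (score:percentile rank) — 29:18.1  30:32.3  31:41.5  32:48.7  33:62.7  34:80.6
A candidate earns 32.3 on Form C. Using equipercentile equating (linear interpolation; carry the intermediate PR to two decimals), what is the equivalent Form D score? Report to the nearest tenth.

30.0

PR of 32.3 on Form C: 23.9 + (32.3 − 32)/(33 − 32) × (52.2 − 23.9) = 32.39
On Form D, PR 32.39 falls between score 30 (PR 32.3) and 31 (PR 41.5).
Interpolate: 30 + (32.39 − 32.3)/(41.5 − 32.3) × (31 − 30) = 30.0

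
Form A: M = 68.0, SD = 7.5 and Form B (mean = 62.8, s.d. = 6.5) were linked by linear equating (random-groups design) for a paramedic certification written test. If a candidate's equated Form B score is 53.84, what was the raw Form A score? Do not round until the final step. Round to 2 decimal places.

57.66

Invert y = (SD_Y/SD_X)(x − M_X) + M_Y:
x = (SD_X/SD_Y)(y − M_Y) + M_X = (7.5/6.5)(53.84 − 62.8) + 68.0
x = 1.153846 × -8.960 + 68.0 = 57.66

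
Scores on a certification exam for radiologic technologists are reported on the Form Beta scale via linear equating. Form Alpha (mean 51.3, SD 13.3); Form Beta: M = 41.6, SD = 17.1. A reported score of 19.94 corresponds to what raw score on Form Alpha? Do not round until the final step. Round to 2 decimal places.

Invert y = (SD_Y/SD_X)(x − M_X) + M_Y:
x = (SD_X/SD_Y)(y − M_Y) + M_X = (13.3/17.1)(19.94 − 41.6) + 51.3
x = 0.777778 × -21.660 + 51.3 = 34.45

34.45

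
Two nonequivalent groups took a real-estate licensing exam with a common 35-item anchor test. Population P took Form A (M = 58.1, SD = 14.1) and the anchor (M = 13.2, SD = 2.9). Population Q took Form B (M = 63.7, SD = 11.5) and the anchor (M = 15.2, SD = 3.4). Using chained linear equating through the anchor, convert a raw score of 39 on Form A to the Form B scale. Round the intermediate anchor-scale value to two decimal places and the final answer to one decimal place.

Form A → anchor (Population P): v = (2.9/14.1)(39 − 58.1) + 13.2 = 9.27
anchor → Form B (Population Q): y = (11.5/3.4)(9.27 − 15.2) + 63.7 = 43.6

43.6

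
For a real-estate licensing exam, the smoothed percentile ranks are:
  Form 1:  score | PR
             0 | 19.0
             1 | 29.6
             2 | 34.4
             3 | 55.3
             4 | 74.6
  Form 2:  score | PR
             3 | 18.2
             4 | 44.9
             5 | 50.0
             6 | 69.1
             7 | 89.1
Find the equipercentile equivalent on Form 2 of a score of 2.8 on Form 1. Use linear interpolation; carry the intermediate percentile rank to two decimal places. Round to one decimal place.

5.1

PR of 2.8 on Form 1: 34.4 + (2.8 − 2)/(3 − 2) × (55.3 − 34.4) = 51.12
On Form 2, PR 51.12 falls between score 5 (PR 50.0) and 6 (PR 69.1).
Interpolate: 5 + (51.12 − 50.0)/(69.1 − 50.0) × (6 − 5) = 5.1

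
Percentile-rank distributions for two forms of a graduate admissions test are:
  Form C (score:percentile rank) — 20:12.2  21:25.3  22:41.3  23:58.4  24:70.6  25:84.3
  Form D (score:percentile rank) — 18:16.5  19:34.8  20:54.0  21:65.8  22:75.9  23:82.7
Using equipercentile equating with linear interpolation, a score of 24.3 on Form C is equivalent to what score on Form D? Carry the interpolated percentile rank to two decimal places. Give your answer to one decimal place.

21.9

PR of 24.3 on Form C: 70.6 + (24.3 − 24)/(25 − 24) × (84.3 − 70.6) = 74.71
On Form D, PR 74.71 falls between score 21 (PR 65.8) and 22 (PR 75.9).
Interpolate: 21 + (74.71 − 65.8)/(75.9 − 65.8) × (22 − 21) = 21.9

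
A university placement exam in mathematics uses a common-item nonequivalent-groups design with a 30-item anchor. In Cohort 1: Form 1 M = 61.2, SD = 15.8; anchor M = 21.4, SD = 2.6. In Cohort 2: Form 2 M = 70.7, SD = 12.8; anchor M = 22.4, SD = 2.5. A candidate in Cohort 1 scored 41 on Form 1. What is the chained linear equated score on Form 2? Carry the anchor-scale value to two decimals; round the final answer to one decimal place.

Form 1 → anchor (Cohort 1): v = (2.6/15.8)(41 − 61.2) + 21.4 = 18.08
anchor → Form 2 (Cohort 2): y = (12.8/2.5)(18.08 − 22.4) + 70.7 = 48.6

48.6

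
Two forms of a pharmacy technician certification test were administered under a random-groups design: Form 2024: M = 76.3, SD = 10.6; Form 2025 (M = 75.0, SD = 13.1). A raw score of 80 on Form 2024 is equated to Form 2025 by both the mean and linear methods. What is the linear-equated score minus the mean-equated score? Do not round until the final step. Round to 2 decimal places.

Mean-equated: 80 + (75.0 − 76.3) = 78.70
Linear-equated: (13.1/10.6)(80 − 76.3) + 75.0 = 79.573
Difference = 79.573 − 78.70 = 0.87

0.87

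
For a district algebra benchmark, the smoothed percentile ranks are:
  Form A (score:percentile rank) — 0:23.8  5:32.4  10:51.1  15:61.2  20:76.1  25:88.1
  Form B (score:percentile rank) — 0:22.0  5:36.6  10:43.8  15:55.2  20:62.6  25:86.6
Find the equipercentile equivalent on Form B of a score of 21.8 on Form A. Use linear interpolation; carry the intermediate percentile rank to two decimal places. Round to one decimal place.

PR of 21.8 on Form A: 76.1 + (21.8 − 20)/(25 − 20) × (88.1 − 76.1) = 80.42
On Form B, PR 80.42 falls between score 20 (PR 62.6) and 25 (PR 86.6).
Interpolate: 20 + (80.42 − 62.6)/(86.6 − 62.6) × (25 − 20) = 23.7

23.7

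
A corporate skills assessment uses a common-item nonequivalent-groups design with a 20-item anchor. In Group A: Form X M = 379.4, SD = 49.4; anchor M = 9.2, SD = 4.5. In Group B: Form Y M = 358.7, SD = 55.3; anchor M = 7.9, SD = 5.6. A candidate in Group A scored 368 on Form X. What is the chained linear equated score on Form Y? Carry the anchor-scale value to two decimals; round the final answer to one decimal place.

361.3

Form X → anchor (Group A): v = (4.5/49.4)(368 − 379.4) + 9.2 = 8.16
anchor → Form Y (Group B): y = (55.3/5.6)(8.16 − 7.9) + 358.7 = 361.3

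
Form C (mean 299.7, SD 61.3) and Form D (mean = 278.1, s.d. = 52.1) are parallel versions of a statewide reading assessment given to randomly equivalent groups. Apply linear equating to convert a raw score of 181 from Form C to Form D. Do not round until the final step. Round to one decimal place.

Linear equating: y = (SD_Y/SD_X)(x − M_X) + M_Y
y = (52.1/61.3)(181 − 299.7) + 278.1
y = 0.849918 × -118.7 + 278.1 = -100.8853 + 278.1 = 177.2

177.2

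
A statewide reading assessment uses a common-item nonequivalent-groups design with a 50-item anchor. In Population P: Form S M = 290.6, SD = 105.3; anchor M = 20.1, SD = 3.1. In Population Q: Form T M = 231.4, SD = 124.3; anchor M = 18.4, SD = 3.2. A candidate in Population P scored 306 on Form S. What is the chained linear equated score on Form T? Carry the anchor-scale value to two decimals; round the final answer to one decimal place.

314.9

Form S → anchor (Population P): v = (3.1/105.3)(306 − 290.6) + 20.1 = 20.55
anchor → Form T (Population Q): y = (124.3/3.2)(20.55 − 18.4) + 231.4 = 314.9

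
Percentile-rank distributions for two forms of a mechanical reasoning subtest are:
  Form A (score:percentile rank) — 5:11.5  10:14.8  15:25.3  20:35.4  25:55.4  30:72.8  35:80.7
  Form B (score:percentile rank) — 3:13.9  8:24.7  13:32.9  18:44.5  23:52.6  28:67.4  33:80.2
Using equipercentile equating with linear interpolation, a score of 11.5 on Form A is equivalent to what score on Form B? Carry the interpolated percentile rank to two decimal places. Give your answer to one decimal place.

4.9

PR of 11.5 on Form A: 14.8 + (11.5 − 10)/(15 − 10) × (25.3 − 14.8) = 17.95
On Form B, PR 17.95 falls between score 3 (PR 13.9) and 8 (PR 24.7).
Interpolate: 3 + (17.95 − 13.9)/(24.7 − 13.9) × (8 − 3) = 4.9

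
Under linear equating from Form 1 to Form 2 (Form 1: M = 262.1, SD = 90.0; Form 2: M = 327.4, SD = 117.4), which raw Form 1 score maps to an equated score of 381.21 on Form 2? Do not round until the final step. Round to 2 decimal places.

Invert y = (SD_Y/SD_X)(x − M_X) + M_Y:
x = (SD_X/SD_Y)(y − M_Y) + M_X = (90.0/117.4)(381.21 − 327.4) + 262.1
x = 0.766610 × 53.810 + 262.1 = 303.35

303.35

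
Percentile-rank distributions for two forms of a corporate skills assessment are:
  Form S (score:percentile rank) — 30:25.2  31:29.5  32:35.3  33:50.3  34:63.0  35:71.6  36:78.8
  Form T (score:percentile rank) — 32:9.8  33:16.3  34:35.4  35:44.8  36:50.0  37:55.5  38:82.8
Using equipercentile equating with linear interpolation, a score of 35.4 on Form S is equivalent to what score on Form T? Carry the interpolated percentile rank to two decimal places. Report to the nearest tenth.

37.7

PR of 35.4 on Form S: 71.6 + (35.4 − 35)/(36 − 35) × (78.8 − 71.6) = 74.48
On Form T, PR 74.48 falls between score 37 (PR 55.5) and 38 (PR 82.8).
Interpolate: 37 + (74.48 − 55.5)/(82.8 − 55.5) × (38 − 37) = 37.7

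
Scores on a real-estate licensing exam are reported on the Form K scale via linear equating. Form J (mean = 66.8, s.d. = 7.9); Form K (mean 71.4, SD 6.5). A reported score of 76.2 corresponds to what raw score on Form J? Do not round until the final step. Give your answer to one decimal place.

Invert y = (SD_Y/SD_X)(x − M_X) + M_Y:
x = (SD_X/SD_Y)(y − M_Y) + M_X = (7.9/6.5)(76.2 − 71.4) + 66.8
x = 1.215385 × 4.800 + 66.8 = 72.6

72.6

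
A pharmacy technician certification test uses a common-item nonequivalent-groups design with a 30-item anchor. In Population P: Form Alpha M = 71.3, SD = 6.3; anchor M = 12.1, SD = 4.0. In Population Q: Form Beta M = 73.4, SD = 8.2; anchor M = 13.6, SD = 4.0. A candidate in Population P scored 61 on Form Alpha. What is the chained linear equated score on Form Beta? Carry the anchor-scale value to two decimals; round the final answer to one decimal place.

Form Alpha → anchor (Population P): v = (4.0/6.3)(61 − 71.3) + 12.1 = 5.56
anchor → Form Beta (Population Q): y = (8.2/4.0)(5.56 − 13.6) + 73.4 = 56.9

56.9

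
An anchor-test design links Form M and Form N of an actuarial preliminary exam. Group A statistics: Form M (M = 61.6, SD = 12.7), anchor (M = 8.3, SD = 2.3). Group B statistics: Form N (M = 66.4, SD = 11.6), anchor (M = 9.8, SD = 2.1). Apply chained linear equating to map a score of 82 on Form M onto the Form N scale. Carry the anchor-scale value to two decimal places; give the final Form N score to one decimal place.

Form M → anchor (Group A): v = (2.3/12.7)(82 − 61.6) + 8.3 = 11.99
anchor → Form N (Group B): y = (11.6/2.1)(11.99 − 9.8) + 66.4 = 78.5

78.5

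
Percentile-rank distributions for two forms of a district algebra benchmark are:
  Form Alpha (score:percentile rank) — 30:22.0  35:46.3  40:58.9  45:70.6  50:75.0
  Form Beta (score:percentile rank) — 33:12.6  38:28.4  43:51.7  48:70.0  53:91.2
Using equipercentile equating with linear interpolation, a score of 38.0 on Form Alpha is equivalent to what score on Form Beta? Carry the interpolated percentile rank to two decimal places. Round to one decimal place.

PR of 38.0 on Form Alpha: 46.3 + (38.0 − 35)/(40 − 35) × (58.9 − 46.3) = 53.86
On Form Beta, PR 53.86 falls between score 43 (PR 51.7) and 48 (PR 70.0).
Interpolate: 43 + (53.86 − 51.7)/(70.0 − 51.7) × (48 − 43) = 43.6

43.6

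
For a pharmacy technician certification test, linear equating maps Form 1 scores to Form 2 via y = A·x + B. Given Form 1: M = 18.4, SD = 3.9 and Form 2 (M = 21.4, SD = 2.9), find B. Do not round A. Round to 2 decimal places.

A = SD_Y / SD_X = 2.9 / 3.9 = 0.743590
B = M_Y − A·M_X = 21.4 − 0.743590 × 18.4 = 7.72

7.72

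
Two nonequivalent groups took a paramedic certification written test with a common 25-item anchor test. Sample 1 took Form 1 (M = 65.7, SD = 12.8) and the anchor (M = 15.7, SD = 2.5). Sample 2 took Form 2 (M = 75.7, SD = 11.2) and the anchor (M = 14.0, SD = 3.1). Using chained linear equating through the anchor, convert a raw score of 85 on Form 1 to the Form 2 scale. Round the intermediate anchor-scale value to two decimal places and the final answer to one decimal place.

95.5

Form 1 → anchor (Sample 1): v = (2.5/12.8)(85 − 65.7) + 15.7 = 19.47
anchor → Form 2 (Sample 2): y = (11.2/3.1)(19.47 − 14.0) + 75.7 = 95.5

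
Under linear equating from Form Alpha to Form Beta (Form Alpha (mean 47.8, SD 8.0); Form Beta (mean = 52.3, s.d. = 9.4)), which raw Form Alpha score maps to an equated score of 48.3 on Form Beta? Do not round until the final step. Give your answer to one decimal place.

Invert y = (SD_Y/SD_X)(x − M_X) + M_Y:
x = (SD_X/SD_Y)(y − M_Y) + M_X = (8.0/9.4)(48.3 − 52.3) + 47.8
x = 0.851064 × -4.000 + 47.8 = 44.4

44.4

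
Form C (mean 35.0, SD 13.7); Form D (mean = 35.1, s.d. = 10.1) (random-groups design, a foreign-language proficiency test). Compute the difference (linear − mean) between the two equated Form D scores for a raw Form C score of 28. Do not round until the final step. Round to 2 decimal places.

1.84

Mean-equated: 28 + (35.1 − 35.0) = 28.10
Linear-equated: (10.1/13.7)(28 − 35.0) + 35.1 = 29.939
Difference = 29.939 − 28.10 = 1.84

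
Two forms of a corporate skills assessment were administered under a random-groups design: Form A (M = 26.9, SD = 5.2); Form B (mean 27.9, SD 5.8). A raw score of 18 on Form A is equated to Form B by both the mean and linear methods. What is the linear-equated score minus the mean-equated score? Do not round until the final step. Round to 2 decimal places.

-1.03

Mean-equated: 18 + (27.9 − 26.9) = 19.00
Linear-equated: (5.8/5.2)(18 − 26.9) + 27.9 = 17.973
Difference = 17.973 − 19.00 = -1.03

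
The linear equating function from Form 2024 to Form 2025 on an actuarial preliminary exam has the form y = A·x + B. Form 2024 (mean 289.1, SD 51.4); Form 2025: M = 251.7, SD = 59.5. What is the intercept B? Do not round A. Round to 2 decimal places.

A = SD_Y / SD_X = 59.5 / 51.4 = 1.157588
B = M_Y − A·M_X = 251.7 − 1.157588 × 289.1 = -82.96

-82.96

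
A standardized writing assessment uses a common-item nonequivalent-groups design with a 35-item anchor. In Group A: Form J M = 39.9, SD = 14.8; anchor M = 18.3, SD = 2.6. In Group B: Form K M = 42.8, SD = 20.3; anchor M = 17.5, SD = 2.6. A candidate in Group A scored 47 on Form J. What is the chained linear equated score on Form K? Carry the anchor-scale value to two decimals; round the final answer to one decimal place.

Form J → anchor (Group A): v = (2.6/14.8)(47 − 39.9) + 18.3 = 19.55
anchor → Form K (Group B): y = (20.3/2.6)(19.55 − 17.5) + 42.8 = 58.8

58.8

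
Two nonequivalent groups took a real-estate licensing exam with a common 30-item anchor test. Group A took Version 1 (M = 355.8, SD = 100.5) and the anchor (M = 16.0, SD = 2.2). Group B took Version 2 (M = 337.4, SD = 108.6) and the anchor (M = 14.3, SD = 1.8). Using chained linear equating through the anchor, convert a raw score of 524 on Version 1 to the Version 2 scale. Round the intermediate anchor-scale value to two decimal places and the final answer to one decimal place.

Version 1 → anchor (Group A): v = (2.2/100.5)(524 − 355.8) + 16.0 = 19.68
anchor → Version 2 (Group B): y = (108.6/1.8)(19.68 − 14.3) + 337.4 = 662.0

662.0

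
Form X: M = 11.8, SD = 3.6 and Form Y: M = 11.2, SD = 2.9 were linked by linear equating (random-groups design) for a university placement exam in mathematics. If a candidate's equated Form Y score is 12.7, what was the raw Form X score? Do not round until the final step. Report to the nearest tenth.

Invert y = (SD_Y/SD_X)(x − M_X) + M_Y:
x = (SD_X/SD_Y)(y − M_Y) + M_X = (3.6/2.9)(12.7 − 11.2) + 11.8
x = 1.241379 × 1.500 + 11.8 = 13.7

13.7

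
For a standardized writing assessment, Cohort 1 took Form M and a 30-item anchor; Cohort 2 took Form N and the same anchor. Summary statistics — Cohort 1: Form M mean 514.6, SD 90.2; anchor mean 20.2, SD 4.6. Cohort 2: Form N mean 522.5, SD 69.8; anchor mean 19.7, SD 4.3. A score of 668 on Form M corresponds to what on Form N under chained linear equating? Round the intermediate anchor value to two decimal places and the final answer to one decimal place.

Form M → anchor (Cohort 1): v = (4.6/90.2)(668 − 514.6) + 20.2 = 28.02
anchor → Form N (Cohort 2): y = (69.8/4.3)(28.02 − 19.7) + 522.5 = 657.6

657.6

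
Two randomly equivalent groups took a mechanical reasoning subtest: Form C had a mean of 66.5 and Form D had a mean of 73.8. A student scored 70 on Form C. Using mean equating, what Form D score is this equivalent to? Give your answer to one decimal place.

77.3

Mean equating: y = x + (M_Y − M_X) = 70 + (73.8 − 66.5) = 77.3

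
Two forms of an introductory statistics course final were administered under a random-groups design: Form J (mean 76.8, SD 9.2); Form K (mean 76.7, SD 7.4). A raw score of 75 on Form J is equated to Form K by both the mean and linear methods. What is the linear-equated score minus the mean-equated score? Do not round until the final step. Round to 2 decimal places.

0.35

Mean-equated: 75 + (76.7 − 76.8) = 74.90
Linear-equated: (7.4/9.2)(75 − 76.8) + 76.7 = 75.252
Difference = 75.252 − 74.90 = 0.35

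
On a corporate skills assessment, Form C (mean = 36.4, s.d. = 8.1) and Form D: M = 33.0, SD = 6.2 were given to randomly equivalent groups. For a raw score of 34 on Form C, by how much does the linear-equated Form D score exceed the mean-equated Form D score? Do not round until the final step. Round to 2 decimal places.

Mean-equated: 34 + (33.0 − 36.4) = 30.60
Linear-equated: (6.2/8.1)(34 − 36.4) + 33.0 = 31.163
Difference = 31.163 − 30.60 = 0.56

0.56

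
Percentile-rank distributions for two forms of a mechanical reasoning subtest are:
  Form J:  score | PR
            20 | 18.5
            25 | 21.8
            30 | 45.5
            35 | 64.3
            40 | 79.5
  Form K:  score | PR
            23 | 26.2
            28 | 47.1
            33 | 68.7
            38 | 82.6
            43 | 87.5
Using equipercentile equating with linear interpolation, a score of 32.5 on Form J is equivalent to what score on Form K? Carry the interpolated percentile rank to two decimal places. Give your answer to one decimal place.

PR of 32.5 on Form J: 45.5 + (32.5 − 30)/(35 − 30) × (64.3 − 45.5) = 54.90
On Form K, PR 54.90 falls between score 28 (PR 47.1) and 33 (PR 68.7).
Interpolate: 28 + (54.90 − 47.1)/(68.7 − 47.1) × (33 − 28) = 29.8

29.8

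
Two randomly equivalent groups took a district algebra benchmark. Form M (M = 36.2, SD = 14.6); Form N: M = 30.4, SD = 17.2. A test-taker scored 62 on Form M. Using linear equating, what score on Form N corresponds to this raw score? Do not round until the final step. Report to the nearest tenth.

60.8

Linear equating: y = (SD_Y/SD_X)(x − M_X) + M_Y
y = (17.2/14.6)(62 − 36.2) + 30.4
y = 1.178082 × 25.8 + 30.4 = 30.3945 + 30.4 = 60.8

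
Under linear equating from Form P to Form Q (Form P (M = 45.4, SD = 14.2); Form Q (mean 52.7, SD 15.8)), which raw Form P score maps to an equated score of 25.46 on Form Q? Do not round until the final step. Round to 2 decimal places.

20.92

Invert y = (SD_Y/SD_X)(x − M_X) + M_Y:
x = (SD_X/SD_Y)(y − M_Y) + M_X = (14.2/15.8)(25.46 − 52.7) + 45.4
x = 0.898734 × -27.240 + 45.4 = 20.92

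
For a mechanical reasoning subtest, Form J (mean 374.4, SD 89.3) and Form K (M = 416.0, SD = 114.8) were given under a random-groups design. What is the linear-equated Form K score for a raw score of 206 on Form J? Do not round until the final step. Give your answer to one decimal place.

Linear equating: y = (SD_Y/SD_X)(x − M_X) + M_Y
y = (114.8/89.3)(206 − 374.4) + 416.0
y = 1.285554 × -168.4 + 416.0 = -216.4873 + 416.0 = 199.5

199.5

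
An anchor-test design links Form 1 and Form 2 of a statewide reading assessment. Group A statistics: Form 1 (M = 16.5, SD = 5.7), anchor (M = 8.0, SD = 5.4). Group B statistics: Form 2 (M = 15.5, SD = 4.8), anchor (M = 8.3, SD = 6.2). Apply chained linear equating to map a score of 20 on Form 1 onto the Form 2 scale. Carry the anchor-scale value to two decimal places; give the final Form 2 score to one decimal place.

Form 1 → anchor (Group A): v = (5.4/5.7)(20 − 16.5) + 8.0 = 11.32
anchor → Form 2 (Group B): y = (4.8/6.2)(11.32 − 8.3) + 15.5 = 17.8

17.8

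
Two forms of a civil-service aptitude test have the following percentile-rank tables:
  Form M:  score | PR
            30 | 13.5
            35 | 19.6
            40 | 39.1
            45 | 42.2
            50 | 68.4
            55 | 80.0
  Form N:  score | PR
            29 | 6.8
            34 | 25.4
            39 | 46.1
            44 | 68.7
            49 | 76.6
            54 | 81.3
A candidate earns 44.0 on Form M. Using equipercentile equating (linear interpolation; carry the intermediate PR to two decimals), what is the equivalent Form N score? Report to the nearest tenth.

37.9

PR of 44.0 on Form M: 39.1 + (44.0 − 40)/(45 − 40) × (42.2 − 39.1) = 41.58
On Form N, PR 41.58 falls between score 34 (PR 25.4) and 39 (PR 46.1).
Interpolate: 34 + (41.58 − 25.4)/(46.1 − 25.4) × (39 − 34) = 37.9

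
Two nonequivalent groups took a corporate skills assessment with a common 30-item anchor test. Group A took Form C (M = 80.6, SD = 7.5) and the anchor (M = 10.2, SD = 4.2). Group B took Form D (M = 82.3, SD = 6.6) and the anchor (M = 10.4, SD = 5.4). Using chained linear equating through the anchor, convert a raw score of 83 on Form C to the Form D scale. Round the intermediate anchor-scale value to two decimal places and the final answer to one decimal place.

Form C → anchor (Group A): v = (4.2/7.5)(83 − 80.6) + 10.2 = 11.54
anchor → Form D (Group B): y = (6.6/5.4)(11.54 − 10.4) + 82.3 = 83.7

83.7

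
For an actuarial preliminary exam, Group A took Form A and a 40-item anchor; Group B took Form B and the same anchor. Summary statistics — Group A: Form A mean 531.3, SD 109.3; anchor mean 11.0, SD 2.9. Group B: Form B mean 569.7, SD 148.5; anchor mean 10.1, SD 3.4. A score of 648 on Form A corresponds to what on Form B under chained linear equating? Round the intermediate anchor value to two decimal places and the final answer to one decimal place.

744.4

Form A → anchor (Group A): v = (2.9/109.3)(648 − 531.3) + 11.0 = 14.10
anchor → Form B (Group B): y = (148.5/3.4)(14.10 − 10.1) + 569.7 = 744.4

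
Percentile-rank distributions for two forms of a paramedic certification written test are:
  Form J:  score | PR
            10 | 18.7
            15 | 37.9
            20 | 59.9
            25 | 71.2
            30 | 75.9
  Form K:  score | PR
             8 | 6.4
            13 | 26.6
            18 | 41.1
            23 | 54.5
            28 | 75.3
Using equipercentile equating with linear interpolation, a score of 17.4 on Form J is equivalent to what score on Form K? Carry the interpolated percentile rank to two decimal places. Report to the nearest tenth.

PR of 17.4 on Form J: 37.9 + (17.4 − 15)/(20 − 15) × (59.9 − 37.9) = 48.46
On Form K, PR 48.46 falls between score 18 (PR 41.1) and 23 (PR 54.5).
Interpolate: 18 + (48.46 − 41.1)/(54.5 − 41.1) × (23 − 18) = 20.7

20.7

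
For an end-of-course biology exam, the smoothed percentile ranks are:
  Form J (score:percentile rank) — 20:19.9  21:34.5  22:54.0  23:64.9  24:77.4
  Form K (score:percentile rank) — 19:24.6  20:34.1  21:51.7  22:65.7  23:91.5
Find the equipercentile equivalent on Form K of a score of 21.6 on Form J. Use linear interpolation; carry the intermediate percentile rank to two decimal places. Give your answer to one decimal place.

20.7

PR of 21.6 on Form J: 34.5 + (21.6 − 21)/(22 − 21) × (54.0 − 34.5) = 46.20
On Form K, PR 46.20 falls between score 20 (PR 34.1) and 21 (PR 51.7).
Interpolate: 20 + (46.20 − 34.1)/(51.7 − 34.1) × (21 − 20) = 20.7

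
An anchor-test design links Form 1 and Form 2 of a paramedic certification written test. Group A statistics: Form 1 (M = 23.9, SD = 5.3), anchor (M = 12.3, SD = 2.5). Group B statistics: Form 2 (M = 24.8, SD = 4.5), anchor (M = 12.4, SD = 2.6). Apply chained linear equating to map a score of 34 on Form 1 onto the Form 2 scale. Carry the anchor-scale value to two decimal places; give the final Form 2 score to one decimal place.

Form 1 → anchor (Group A): v = (2.5/5.3)(34 − 23.9) + 12.3 = 17.06
anchor → Form 2 (Group B): y = (4.5/2.6)(17.06 − 12.4) + 24.8 = 32.9

32.9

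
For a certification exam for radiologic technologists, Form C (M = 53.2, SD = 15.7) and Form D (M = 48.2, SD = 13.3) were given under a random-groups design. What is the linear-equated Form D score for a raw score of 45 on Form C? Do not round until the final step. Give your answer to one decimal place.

Linear equating: y = (SD_Y/SD_X)(x − M_X) + M_Y
y = (13.3/15.7)(45 − 53.2) + 48.2
y = 0.847134 × -8.2 + 48.2 = -6.9465 + 48.2 = 41.3

41.3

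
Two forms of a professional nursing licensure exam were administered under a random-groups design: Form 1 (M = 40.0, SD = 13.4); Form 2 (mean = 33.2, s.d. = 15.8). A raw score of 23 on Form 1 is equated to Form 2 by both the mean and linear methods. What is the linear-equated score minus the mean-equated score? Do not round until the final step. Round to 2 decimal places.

Mean-equated: 23 + (33.2 − 40.0) = 16.20
Linear-equated: (15.8/13.4)(23 − 40.0) + 33.2 = 13.155
Difference = 13.155 − 16.20 = -3.04

-3.04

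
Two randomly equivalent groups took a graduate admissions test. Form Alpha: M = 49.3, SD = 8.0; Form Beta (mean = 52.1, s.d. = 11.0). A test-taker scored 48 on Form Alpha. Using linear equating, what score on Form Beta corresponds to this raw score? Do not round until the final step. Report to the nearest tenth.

Linear equating: y = (SD_Y/SD_X)(x − M_X) + M_Y
y = (11.0/8.0)(48 − 49.3) + 52.1
y = 1.375000 × -1.3 + 52.1 = -1.7875 + 52.1 = 50.3

50.3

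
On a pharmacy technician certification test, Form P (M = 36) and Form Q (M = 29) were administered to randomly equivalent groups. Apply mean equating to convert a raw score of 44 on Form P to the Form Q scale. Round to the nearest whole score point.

Mean equating: y = x + (M_Y − M_X) = 44 + (29 − 36) = 37

37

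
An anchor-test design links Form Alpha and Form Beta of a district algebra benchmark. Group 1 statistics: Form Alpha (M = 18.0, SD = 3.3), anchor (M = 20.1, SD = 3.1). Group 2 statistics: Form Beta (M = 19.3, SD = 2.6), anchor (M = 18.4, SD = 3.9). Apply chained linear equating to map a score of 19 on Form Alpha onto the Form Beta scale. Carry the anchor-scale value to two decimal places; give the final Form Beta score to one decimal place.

21.1

Form Alpha → anchor (Group 1): v = (3.1/3.3)(19 − 18.0) + 20.1 = 21.04
anchor → Form Beta (Group 2): y = (2.6/3.9)(21.04 − 18.4) + 19.3 = 21.1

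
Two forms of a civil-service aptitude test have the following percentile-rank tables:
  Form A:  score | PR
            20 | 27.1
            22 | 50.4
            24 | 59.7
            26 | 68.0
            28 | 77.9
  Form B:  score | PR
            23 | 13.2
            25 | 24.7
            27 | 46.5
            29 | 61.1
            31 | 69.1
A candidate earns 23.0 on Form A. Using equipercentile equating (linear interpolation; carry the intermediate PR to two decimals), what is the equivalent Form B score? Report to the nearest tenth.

28.2

PR of 23.0 on Form A: 50.4 + (23.0 − 22)/(24 − 22) × (59.7 − 50.4) = 55.05
On Form B, PR 55.05 falls between score 27 (PR 46.5) and 29 (PR 61.1).
Interpolate: 27 + (55.05 − 46.5)/(61.1 − 46.5) × (29 − 27) = 28.2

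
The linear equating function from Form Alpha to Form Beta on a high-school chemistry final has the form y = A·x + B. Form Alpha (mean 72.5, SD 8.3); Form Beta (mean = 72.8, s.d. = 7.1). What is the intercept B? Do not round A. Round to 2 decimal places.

A = SD_Y / SD_X = 7.1 / 8.3 = 0.855422
B = M_Y − A·M_X = 72.8 − 0.855422 × 72.5 = 10.78

10.78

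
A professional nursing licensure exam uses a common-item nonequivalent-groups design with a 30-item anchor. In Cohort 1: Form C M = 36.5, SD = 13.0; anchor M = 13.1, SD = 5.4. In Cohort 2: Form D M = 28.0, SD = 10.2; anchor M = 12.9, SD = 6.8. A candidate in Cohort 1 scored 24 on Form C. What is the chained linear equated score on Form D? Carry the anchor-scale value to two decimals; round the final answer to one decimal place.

Form C → anchor (Cohort 1): v = (5.4/13.0)(24 − 36.5) + 13.1 = 7.91
anchor → Form D (Cohort 2): y = (10.2/6.8)(7.91 − 12.9) + 28.0 = 20.5

20.5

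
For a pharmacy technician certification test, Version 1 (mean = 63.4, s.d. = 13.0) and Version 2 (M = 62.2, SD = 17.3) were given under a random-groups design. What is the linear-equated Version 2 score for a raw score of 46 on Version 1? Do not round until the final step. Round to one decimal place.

Linear equating: y = (SD_Y/SD_X)(x − M_X) + M_Y
y = (17.3/13.0)(46 − 63.4) + 62.2
y = 1.330769 × -17.4 + 62.2 = -23.1554 + 62.2 = 39.0

39.0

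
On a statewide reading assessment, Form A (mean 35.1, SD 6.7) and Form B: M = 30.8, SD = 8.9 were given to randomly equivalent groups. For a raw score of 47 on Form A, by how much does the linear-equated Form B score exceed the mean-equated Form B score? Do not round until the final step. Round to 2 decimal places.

3.91

Mean-equated: 47 + (30.8 − 35.1) = 42.70
Linear-equated: (8.9/6.7)(47 − 35.1) + 30.8 = 46.607
Difference = 46.607 − 42.70 = 3.91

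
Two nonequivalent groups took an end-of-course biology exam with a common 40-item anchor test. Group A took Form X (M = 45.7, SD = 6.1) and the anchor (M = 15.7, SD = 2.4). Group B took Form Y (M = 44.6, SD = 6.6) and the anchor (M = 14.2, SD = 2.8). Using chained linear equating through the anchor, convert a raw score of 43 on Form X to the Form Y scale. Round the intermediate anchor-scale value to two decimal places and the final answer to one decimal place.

Form X → anchor (Group A): v = (2.4/6.1)(43 − 45.7) + 15.7 = 14.64
anchor → Form Y (Group B): y = (6.6/2.8)(14.64 − 14.2) + 44.6 = 45.6

45.6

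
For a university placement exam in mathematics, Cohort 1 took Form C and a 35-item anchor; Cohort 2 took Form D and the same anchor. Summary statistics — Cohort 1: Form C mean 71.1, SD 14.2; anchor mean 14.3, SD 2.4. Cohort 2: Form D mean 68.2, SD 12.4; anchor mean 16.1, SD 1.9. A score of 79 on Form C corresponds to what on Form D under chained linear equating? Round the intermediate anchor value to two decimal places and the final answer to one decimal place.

65.2

Form C → anchor (Cohort 1): v = (2.4/14.2)(79 − 71.1) + 14.3 = 15.64
anchor → Form D (Cohort 2): y = (12.4/1.9)(15.64 − 16.1) + 68.2 = 65.2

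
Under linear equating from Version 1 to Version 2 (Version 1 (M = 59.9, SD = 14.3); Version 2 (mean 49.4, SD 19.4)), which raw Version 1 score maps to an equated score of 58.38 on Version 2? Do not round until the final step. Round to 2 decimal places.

66.52

Invert y = (SD_Y/SD_X)(x − M_X) + M_Y:
x = (SD_X/SD_Y)(y − M_Y) + M_X = (14.3/19.4)(58.38 − 49.4) + 59.9
x = 0.737113 × 8.980 + 59.9 = 66.52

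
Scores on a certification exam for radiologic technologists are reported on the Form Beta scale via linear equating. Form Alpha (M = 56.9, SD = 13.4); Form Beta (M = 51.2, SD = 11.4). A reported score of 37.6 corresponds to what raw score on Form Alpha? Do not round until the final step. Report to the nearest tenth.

Invert y = (SD_Y/SD_X)(x − M_X) + M_Y:
x = (SD_X/SD_Y)(y − M_Y) + M_X = (13.4/11.4)(37.6 − 51.2) + 56.9
x = 1.175439 × -13.600 + 56.9 = 40.9

40.9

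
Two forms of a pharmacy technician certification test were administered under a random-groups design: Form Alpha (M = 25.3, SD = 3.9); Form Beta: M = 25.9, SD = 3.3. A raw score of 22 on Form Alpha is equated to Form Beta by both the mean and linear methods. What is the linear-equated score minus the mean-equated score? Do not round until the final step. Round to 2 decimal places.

0.51

Mean-equated: 22 + (25.9 − 25.3) = 22.60
Linear-equated: (3.3/3.9)(22 − 25.3) + 25.9 = 23.108
Difference = 23.108 − 22.60 = 0.51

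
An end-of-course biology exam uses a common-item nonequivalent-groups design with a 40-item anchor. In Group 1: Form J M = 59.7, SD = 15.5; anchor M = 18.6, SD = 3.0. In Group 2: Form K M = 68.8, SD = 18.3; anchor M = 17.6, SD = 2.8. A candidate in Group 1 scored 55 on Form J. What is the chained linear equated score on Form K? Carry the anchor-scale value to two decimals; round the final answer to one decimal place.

69.4

Form J → anchor (Group 1): v = (3.0/15.5)(55 − 59.7) + 18.6 = 17.69
anchor → Form K (Group 2): y = (18.3/2.8)(17.69 − 17.6) + 68.8 = 69.4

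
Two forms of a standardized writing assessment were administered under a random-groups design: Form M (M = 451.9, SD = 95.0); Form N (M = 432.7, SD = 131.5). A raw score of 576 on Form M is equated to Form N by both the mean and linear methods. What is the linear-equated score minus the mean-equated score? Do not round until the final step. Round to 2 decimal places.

Mean-equated: 576 + (432.7 − 451.9) = 556.80
Linear-equated: (131.5/95.0)(576 − 451.9) + 432.7 = 604.481
Difference = 604.481 − 556.80 = 47.68

47.68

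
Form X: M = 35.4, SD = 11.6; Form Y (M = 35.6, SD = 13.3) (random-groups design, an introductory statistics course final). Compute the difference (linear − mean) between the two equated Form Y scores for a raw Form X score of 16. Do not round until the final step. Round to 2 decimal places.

-2.84

Mean-equated: 16 + (35.6 − 35.4) = 16.20
Linear-equated: (13.3/11.6)(16 − 35.4) + 35.6 = 13.357
Difference = 13.357 − 16.20 = -2.84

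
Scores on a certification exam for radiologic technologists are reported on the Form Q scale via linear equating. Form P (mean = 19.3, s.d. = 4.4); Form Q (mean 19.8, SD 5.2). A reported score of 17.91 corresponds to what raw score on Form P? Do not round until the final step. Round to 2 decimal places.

17.70

Invert y = (SD_Y/SD_X)(x − M_X) + M_Y:
x = (SD_X/SD_Y)(y − M_Y) + M_X = (4.4/5.2)(17.91 − 19.8) + 19.3
x = 0.846154 × -1.890 + 19.3 = 17.70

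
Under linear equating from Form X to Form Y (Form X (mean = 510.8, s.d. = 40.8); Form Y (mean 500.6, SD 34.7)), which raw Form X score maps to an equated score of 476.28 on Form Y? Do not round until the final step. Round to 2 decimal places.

Invert y = (SD_Y/SD_X)(x − M_X) + M_Y:
x = (SD_X/SD_Y)(y − M_Y) + M_X = (40.8/34.7)(476.28 − 500.6) + 510.8
x = 1.175793 × -24.320 + 510.8 = 482.20

482.20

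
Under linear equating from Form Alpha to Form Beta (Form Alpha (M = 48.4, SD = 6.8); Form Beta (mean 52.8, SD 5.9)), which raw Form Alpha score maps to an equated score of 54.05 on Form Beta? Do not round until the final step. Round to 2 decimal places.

49.84

Invert y = (SD_Y/SD_X)(x − M_X) + M_Y:
x = (SD_X/SD_Y)(y − M_Y) + M_X = (6.8/5.9)(54.05 − 52.8) + 48.4
x = 1.152542 × 1.250 + 48.4 = 49.84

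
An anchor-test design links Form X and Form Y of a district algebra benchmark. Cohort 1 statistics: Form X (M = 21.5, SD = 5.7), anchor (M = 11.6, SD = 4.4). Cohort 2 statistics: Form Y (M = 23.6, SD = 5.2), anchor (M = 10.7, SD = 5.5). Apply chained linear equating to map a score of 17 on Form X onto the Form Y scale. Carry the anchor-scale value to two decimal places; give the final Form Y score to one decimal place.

Form X → anchor (Cohort 1): v = (4.4/5.7)(17 − 21.5) + 11.6 = 8.13
anchor → Form Y (Cohort 2): y = (5.2/5.5)(8.13 − 10.7) + 23.6 = 21.2

21.2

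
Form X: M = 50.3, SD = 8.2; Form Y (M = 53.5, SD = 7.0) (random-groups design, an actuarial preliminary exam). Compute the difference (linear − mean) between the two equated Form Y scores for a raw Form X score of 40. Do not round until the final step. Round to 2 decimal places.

1.51

Mean-equated: 40 + (53.5 − 50.3) = 43.20
Linear-equated: (7.0/8.2)(40 − 50.3) + 53.5 = 44.707
Difference = 44.707 − 43.20 = 1.51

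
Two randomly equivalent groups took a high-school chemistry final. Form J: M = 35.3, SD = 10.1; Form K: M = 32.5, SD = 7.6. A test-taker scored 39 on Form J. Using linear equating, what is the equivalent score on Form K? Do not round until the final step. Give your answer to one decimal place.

35.3

Linear equating: y = (SD_Y/SD_X)(x − M_X) + M_Y
y = (7.6/10.1)(39 − 35.3) + 32.5
y = 0.752475 × 3.7 + 32.5 = 2.7842 + 32.5 = 35.3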